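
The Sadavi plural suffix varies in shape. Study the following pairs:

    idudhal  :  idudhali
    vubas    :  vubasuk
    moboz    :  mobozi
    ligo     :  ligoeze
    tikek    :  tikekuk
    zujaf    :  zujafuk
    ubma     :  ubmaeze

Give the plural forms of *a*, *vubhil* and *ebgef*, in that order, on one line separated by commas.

The alternation tracks the final sound of the stem — -uk when the stem ends in a voiceless consonant (*vubas*, *tikek*, *zujaf*); -i when the stem ends in a voiced consonant (*idudhal*, *moboz*); -eze when the stem ends in a vowel (*ligo*, *ubma*).
Since the final sound of *a* is /a/ (a vowel), it takes -eze, giving *aeze*.
The final sound of *vubhil* is /l/, which is a voiced consonant, so the suffix is -i, giving *vubhili*.
*ebgef*: final sound = /f/, a voiceless consonant → -uk → *ebgefuk*.

aeze, vubhili, ebgefuk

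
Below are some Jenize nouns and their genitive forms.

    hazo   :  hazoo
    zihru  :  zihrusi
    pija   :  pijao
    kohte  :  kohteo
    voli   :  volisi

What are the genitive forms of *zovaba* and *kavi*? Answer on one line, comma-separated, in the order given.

The suffix is conditioned by the last vowel: -si when the last vowel of the stem is a high vowel (*zihru*, *voli*); -o when the last vowel of the stem is a non-high vowel (*hazo*, *pija*, *kohte*).
*zovaba* — last vowel /a/ (a non-high vowel) → -o → *zovabao*.
*kavi* — last vowel /i/ (a high vowel) → -si → *kavisi*.

zovabao, kavisi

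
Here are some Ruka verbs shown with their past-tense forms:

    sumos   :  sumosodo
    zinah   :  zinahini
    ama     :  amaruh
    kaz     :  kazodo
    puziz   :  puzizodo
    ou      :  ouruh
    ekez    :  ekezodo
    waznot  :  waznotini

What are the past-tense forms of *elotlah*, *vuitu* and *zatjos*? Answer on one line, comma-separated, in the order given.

The alternation tracks the final sound of the stem — -odo when the stem ends in a sibilant (*sumos*, *kaz*, *puziz*, *ekez*); -ini when the stem ends in a non-sibilant consonant (*zinah*, *waznot*); -ruh when the stem ends in a vowel (*ama*, *ou*).
The final sound of *elotlah* is /h/, which is a non-sibilant consonant, so the suffix is -ini, giving *elotlahini*.
Since the final sound of *vuitu* is /u/ (a vowel), it takes -ruh, giving *vuituruh*.
The final sound of *zatjos* is /s/, which is a sibilant, so the suffix is -odo, giving *zatjosodo*.

elotlahini, vuituruh, zatjosodo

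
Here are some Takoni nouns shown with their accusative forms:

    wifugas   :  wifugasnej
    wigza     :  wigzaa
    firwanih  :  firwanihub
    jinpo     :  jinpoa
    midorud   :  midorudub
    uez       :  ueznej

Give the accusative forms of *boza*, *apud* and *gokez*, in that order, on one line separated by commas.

bozaa, apudub, gokeznej

The alternation tracks the final sound of the stem — -nej when the stem ends in a sibilant (*wifugas*, *uez*); -ub when the stem ends in a non-sibilant consonant (*firwanih*, *midorud*); -a when the stem ends in a vowel (*wigza*, *jinpo*).
*boza* — final sound /a/ (a vowel) → -a → *bozaa*.
The final sound of *apud* is /d/, which is a non-sibilant consonant, so the suffix is -ub, giving *apudub*.
*gokez*: final sound = /z/, a sibilant → -nej → *gokeznej*.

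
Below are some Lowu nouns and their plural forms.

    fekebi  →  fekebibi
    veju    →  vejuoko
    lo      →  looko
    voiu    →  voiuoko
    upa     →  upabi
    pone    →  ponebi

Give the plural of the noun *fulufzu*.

fulufzuoko

Looking at the last vowel of each stem: -oko when the last vowel of the stem is a rounded vowel (*veju*, *lo*, *voiu*); -bi when the last vowel of the stem is an unrounded vowel (*fekebi*, *upa*, *pone*).
The last vowel of *fulufzu* is /u/, which is a rounded vowel, so the suffix is -oko, giving *fulufzuoko*.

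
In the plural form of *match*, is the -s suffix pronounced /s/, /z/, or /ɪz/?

/ɪz/

The stem *match* ends in a sibilant (/s, z, ʃ, ʒ, tʃ, dʒ/).
The plural suffix surfaces as /ɪz/ after sibilants, /s/ after other voiceless consonants, and /z/ after other voiced sounds.
So the plural -s on *match* is pronounced /ɪz/.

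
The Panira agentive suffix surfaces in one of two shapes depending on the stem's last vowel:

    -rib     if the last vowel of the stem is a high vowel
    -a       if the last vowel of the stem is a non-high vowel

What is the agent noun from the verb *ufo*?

ufoa

*ufo* — last vowel /o/ (a non-high vowel) → -a → *ufoa*.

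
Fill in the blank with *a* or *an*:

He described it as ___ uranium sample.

The indefinite article is chosen by the initial *sound* of the following word, not its spelling.
*uranium* begins with the sound /jʊ/ (u pronounced /jʊ/) — a consonant sound.
So the article is *a*: He described it as a uranium sample.

a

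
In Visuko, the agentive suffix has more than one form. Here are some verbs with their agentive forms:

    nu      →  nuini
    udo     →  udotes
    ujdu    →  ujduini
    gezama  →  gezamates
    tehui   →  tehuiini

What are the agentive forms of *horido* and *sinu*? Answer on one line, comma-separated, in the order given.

Looking at the last vowel of each stem: -ini when the last vowel of the stem is a high vowel (*nu*, *ujdu*, *tehui*); -tes when the last vowel of the stem is a non-high vowel (*udo*, *gezama*).
*horido* — last vowel /o/ (a non-high vowel) → -tes → *horidotes*.
*sinu* — last vowel /u/ (a high vowel) → -ini → *sinuini*.

horidotes, sinuini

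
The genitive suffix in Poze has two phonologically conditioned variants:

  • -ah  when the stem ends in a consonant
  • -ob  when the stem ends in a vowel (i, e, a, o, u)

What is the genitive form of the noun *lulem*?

Since the final sound of *lulem* is /m/ (a consonant), it takes -ah, giving *lulemah*.

lulemah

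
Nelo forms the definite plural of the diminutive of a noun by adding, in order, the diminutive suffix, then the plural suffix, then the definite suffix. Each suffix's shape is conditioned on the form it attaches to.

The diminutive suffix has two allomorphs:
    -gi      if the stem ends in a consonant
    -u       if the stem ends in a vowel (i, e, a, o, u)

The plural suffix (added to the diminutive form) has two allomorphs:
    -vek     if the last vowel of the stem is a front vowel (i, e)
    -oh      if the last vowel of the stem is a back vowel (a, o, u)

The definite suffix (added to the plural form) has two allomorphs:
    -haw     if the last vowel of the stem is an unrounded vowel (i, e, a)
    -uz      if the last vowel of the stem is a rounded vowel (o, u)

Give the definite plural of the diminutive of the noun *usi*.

*usi* — final sound /i/ (a vowel) → -u → *usiu*.
The last vowel of the diminutive form *usiu* is /u/, which is a back vowel, so the plural suffix is -oh, giving *usiuoh*.
Since the last vowel of the plural form *usiuoh* is /o/ (a rounded vowel), it takes -uz, giving *usiuohuz*.

usiuohuz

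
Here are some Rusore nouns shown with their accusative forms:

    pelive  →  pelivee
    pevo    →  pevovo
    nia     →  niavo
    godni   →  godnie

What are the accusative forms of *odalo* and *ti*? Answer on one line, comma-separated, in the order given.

The pattern is front/back vowel harmony: -e when the last vowel of the stem is a front vowel (*pelive*, *godni*); -vo when the last vowel of the stem is a back vowel (*pevo*, *nia*).
The last vowel of *odalo* is /o/, which is a back vowel, so the suffix is -vo, giving *odalovo*.
The last vowel of *ti* is /i/, which is a front vowel, so the suffix is -e, giving *tie*.

odalovo, tie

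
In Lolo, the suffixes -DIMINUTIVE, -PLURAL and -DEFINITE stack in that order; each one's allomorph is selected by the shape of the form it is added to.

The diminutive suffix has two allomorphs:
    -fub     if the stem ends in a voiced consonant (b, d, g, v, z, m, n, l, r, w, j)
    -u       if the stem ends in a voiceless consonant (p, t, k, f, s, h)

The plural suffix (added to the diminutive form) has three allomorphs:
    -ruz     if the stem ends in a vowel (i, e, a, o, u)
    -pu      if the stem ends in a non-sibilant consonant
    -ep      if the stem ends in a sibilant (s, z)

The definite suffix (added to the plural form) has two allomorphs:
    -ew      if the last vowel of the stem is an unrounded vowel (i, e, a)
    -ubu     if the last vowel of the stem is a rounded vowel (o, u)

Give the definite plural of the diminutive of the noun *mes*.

*mes* — final consonant /s/ (voiceless) → -u → *mesu*.
The diminutive form *mesu*: final sound = /u/, a vowel → -ruz → *mesuruz*.
The plural form *mesuruz* — last vowel /u/ (a rounded vowel) → -ubu → *mesuruzubu*.

mesuruzubu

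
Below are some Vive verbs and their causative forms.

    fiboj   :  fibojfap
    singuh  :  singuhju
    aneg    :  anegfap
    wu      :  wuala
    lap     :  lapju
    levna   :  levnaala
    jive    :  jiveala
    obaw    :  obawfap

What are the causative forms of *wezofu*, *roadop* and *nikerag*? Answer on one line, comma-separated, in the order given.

wezofuala, roadopju, nikeragfap

The alternation tracks the final sound of the stem — -ju when the stem ends in a voiceless consonant (*singuh*, *lap*); -fap when the stem ends in a voiced consonant (*fiboj*, *aneg*, *obaw*); -ala when the stem ends in a vowel (*wu*, *levna*, *jive*).
Since the final sound of *wezofu* is /u/ (a vowel), it takes -ala, giving *wezofuala*.
*roadop*: final sound = /p/, a voiceless consonant → -ju → *roadopju*.
The final sound of *nikerag* is /g/, which is a voiced consonant, so the suffix is -fap, giving *nikeragfap*.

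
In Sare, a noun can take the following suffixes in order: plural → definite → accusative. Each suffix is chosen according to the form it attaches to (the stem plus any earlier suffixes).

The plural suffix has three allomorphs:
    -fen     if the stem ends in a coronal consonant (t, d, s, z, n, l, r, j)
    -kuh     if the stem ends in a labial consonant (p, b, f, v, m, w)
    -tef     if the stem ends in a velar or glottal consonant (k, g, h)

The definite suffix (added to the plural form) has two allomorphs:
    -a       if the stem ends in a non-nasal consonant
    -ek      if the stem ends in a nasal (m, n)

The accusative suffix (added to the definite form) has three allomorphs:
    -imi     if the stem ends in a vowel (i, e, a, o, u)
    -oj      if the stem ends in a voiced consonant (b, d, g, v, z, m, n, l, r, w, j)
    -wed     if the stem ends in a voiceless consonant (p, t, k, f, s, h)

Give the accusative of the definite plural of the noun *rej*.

rejfenekwed

The final consonant of *rej* is /j/, which is coronal, so the plural suffix is -fen, giving *rejfen*.
The plural form *rejfen* — final consonant /n/ (a nasal) → -ek → *rejfenek*.
The definite form *rejfenek*: final sound = /k/, a voiceless consonant → -wed → *rejfenekwed*.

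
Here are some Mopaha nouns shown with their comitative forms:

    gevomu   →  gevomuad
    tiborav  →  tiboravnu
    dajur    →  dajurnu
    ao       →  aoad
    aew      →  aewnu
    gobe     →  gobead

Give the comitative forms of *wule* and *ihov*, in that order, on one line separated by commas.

The suffix is conditioned by the final sound: -nu when the stem ends in a consonant (*tiborav*, *dajur*, *aew*); -ad when the stem ends in a vowel (*gevomu*, *ao*, *gobe*).
*wule*: final sound = /e/, a vowel → -ad → *wulead*.
*ihov* — final sound /v/ (a consonant) → -nu → *ihovnu*.

wulead, ihovnu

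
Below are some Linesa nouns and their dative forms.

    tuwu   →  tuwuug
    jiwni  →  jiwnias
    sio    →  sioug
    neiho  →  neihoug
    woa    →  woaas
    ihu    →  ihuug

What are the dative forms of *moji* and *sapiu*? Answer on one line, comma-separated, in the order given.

mojias, sapiuug

The pattern is rounding harmony: -ug when the last vowel of the stem is a rounded vowel (*tuwu*, *sio*, *neiho*, *ihu*); -as when the last vowel of the stem is an unrounded vowel (*jiwni*, *woa*).
The last vowel of *moji* is /i/, which is an unrounded vowel, so the suffix is -as, giving *mojias*.
*sapiu* — last vowel /u/ (a rounded vowel) → -ug → *sapiuug*.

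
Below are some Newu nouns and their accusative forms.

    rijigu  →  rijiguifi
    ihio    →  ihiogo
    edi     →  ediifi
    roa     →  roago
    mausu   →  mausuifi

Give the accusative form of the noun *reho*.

The suffix is conditioned by the last vowel: -ifi when the last vowel of the stem is a high vowel (*rijigu*, *edi*, *mausu*); -go when the last vowel of the stem is a non-high vowel (*ihio*, *roa*).
*reho* — last vowel /o/ (a non-high vowel) → -go → *rehogo*.

rehogo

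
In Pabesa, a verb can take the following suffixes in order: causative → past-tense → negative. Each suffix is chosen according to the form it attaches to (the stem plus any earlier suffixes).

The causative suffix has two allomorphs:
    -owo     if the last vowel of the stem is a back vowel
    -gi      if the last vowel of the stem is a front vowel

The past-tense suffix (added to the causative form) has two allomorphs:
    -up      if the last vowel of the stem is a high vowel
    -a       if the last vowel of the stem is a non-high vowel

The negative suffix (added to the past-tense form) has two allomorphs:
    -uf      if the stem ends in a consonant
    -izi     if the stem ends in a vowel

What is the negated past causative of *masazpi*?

Since the last vowel of *masazpi* is /i/ (a front vowel), it takes -gi, giving *masazpigi*.
The causative form *masazpigi*: last vowel = /i/, a high vowel → -up → *masazpigiup*.
The final sound of the past-tense form *masazpigiup* is /p/, which is a consonant, so the negative suffix is -uf, giving *masazpigiupuf*.

masazpigiupuf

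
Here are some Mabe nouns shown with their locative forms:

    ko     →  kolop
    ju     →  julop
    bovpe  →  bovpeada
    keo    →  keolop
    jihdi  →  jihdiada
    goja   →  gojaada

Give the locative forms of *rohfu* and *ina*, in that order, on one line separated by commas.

The pattern is rounding harmony: -lop when the last vowel of the stem is a rounded vowel (*ko*, *ju*, *keo*); -ada when the last vowel of the stem is an unrounded vowel (*bovpe*, *jihdi*, *goja*).
Since the last vowel of *rohfu* is /u/ (a rounded vowel), it takes -lop, giving *rohfulop*.
Since the last vowel of *ina* is /a/ (an unrounded vowel), it takes -ada, giving *inaada*.

rohfulop, inaada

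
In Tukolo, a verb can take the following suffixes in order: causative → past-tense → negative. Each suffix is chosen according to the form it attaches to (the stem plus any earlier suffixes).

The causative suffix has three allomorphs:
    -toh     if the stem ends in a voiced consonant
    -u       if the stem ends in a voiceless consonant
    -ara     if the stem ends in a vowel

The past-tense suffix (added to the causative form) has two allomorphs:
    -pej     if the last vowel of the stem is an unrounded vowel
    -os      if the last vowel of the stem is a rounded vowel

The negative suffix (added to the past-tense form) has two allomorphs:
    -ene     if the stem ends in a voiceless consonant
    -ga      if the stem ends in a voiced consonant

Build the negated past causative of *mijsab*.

mijsabtohosene

*mijsab*: final sound = /b/, a voiced consonant → -toh → *mijsabtoh*.
The last vowel of the causative form *mijsabtoh* is /o/, which is a rounded vowel, so the past-tense suffix is -os, giving *mijsabtohos*.
Since the final consonant of the past-tense form *mijsabtohos* is /s/ (voiceless), it takes -ene, giving *mijsabtohosene*.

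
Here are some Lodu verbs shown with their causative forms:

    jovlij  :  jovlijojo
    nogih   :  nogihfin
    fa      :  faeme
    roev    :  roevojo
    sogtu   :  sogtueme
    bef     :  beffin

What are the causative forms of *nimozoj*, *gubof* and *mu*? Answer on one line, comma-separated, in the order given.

nimozojojo, guboffin, mueme

Looking at the final sound of each stem: -fin when the stem ends in a voiceless consonant (*nogih*, *bef*); -ojo when the stem ends in a voiced consonant (*jovlij*, *roev*); -eme when the stem ends in a vowel (*fa*, *sogtu*).
Since the final sound of *nimozoj* is /j/ (a voiced consonant), it takes -ojo, giving *nimozojojo*.
*gubof*: final sound = /f/, a voiceless consonant → -fin → *guboffin*.
*mu*: final sound = /u/, a vowel → -eme → *mueme*.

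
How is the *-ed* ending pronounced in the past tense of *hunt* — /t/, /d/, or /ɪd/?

The stem *hunt* ends in /t/ or /d/.
The -ed suffix is realized as /ɪd/ after /t, d/; as /t/ after other voiceless consonants; and as /d/ after other voiced sounds.
So -ed on *hunt* is pronounced /ɪd/.

/ɪd/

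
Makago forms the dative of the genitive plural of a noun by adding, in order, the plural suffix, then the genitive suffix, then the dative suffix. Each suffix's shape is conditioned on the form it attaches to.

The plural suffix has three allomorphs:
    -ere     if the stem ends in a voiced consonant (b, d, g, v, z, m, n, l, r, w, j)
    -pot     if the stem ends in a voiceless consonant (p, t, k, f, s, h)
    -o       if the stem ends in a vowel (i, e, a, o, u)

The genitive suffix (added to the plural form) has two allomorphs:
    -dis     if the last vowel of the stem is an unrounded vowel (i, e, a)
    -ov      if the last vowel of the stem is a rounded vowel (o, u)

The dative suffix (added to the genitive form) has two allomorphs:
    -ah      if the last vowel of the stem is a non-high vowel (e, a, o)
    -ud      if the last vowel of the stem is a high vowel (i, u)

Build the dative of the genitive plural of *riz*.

rizeredisud

*riz* — final sound /z/ (a voiced consonant) → -ere → *rizere*.
The last vowel of the plural form *rizere* is /e/, which is an unrounded vowel, so the genitive suffix is -dis, giving *rizeredis*.
The genitive form *rizeredis*: last vowel = /i/, a high vowel → -ud → *rizeredisud*.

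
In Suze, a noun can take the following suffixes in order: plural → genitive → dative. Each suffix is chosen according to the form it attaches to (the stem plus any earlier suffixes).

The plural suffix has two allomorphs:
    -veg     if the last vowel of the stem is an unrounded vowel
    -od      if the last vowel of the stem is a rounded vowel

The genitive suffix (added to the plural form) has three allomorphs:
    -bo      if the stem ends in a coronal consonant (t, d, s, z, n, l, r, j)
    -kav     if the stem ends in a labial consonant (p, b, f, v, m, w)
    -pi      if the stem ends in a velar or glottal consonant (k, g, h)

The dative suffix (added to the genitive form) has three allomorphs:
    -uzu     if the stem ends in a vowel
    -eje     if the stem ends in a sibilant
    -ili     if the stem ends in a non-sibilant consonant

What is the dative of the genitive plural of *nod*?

*nod* — last vowel /o/ (a rounded vowel) → -od → *nodod*.
The final consonant of the plural form *nodod* is /d/, which is coronal, so the genitive suffix is -bo, giving *nododbo*.
Since the final sound of the genitive form *nododbo* is /o/ (a vowel), it takes -uzu, giving *nododbouzu*.

nododbouzu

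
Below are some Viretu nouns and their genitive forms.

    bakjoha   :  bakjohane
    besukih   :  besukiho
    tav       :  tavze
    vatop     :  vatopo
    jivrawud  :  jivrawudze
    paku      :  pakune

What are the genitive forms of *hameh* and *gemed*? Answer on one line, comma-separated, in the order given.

hameho, gemedze

The pattern is voicing of the final sound: -o when the stem ends in a voiceless consonant (*besukih*, *vatop*); -ze when the stem ends in a voiced consonant (*tav*, *jivrawud*); -ne when the stem ends in a vowel (*bakjoha*, *paku*).
The final sound of *hameh* is /h/, which is a voiceless consonant, so the suffix is -o, giving *hameho*.
Since the final sound of *gemed* is /d/ (a voiced consonant), it takes -ze, giving *gemedze*.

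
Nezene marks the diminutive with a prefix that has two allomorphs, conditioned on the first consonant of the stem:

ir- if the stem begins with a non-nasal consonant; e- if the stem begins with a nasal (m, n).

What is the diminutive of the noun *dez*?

irdez

The first consonant of *dez* is /d/, which is non-nasal, so the prefix is ir-, giving *irdez*.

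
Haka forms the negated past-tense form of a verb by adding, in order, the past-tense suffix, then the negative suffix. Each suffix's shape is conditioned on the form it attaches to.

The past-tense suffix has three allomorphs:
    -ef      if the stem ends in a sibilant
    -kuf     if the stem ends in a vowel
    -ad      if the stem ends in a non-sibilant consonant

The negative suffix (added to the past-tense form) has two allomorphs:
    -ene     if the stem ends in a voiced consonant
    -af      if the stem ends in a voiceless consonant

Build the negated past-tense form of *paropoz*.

paropozefaf

The final sound of *paropoz* is /z/, which is a sibilant, so the past-tense suffix is -ef, giving *paropozef*.
The past-tense form *paropozef*: final consonant = /f/, voiceless → -af → *paropozefaf*.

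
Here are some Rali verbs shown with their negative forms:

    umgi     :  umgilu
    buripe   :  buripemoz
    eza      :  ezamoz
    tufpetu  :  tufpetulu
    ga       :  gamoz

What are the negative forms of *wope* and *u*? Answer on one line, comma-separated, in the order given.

The alternation tracks the last vowel of the stem — -lu when the last vowel of the stem is a high vowel (*umgi*, *tufpetu*); -moz when the last vowel of the stem is a non-high vowel (*buripe*, *eza*, *ga*).
*wope*: last vowel = /e/, a non-high vowel → -moz → *wopemoz*.
The last vowel of *u* is /u/, which is a high vowel, so the suffix is -lu, giving *ulu*.

wopemoz, ulu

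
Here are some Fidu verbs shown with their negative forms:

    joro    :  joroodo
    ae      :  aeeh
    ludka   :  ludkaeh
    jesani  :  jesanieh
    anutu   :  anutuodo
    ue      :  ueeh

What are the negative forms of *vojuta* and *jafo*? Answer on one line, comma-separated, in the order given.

vojutaeh, jafoodo

The suffix is conditioned by the last vowel: -odo when the last vowel of the stem is a rounded vowel (*joro*, *anutu*); -eh when the last vowel of the stem is an unrounded vowel (*ae*, *ludka*, *jesani*, *ue*).
*vojuta* — last vowel /a/ (an unrounded vowel) → -eh → *vojutaeh*.
Since the last vowel of *jafo* is /o/ (a rounded vowel), it takes -odo, giving *jafoodo*.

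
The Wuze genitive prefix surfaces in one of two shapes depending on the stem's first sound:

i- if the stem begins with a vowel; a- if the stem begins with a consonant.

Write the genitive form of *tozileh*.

atozileh

*tozileh*: first sound = /t/, a consonant → a- → *atozileh*.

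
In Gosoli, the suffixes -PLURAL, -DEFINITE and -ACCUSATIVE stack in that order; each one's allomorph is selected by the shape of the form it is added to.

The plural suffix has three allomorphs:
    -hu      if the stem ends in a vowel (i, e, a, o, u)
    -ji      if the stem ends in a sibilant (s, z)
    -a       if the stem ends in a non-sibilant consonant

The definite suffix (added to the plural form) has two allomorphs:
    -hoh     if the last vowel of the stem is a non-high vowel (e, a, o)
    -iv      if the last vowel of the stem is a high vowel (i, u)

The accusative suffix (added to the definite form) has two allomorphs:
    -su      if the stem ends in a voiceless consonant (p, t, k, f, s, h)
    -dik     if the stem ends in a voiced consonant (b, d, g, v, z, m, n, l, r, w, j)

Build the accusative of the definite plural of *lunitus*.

*lunitus*: final sound = /s/, a sibilant → -ji → *lunitusji*.
The last vowel of the plural form *lunitusji* is /i/, which is a high vowel, so the definite suffix is -iv, giving *lunitusjiiv*.
The definite form *lunitusjiiv*: final consonant = /v/, voiced → -dik → *lunitusjiivdik*.

lunitusjiivdik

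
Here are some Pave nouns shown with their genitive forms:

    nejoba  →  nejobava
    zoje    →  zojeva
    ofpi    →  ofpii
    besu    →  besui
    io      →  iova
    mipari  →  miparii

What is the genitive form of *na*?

nava

The pattern is height harmony: -i when the last vowel of the stem is a high vowel (*ofpi*, *besu*, *mipari*); -va when the last vowel of the stem is a non-high vowel (*nejoba*, *zoje*, *io*).
*na*: last vowel = /a/, a non-high vowel → -va → *nava*.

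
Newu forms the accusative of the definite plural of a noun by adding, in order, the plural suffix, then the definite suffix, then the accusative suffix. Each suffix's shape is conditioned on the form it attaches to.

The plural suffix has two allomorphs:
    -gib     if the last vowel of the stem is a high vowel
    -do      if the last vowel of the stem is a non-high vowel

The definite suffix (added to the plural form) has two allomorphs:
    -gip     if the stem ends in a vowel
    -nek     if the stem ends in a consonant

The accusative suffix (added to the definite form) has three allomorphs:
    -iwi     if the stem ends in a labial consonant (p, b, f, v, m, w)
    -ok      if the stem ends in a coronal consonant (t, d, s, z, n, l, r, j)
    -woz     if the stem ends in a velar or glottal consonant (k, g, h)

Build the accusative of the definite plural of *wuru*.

wurugibnekwoz

*wuru*: last vowel = /u/, a high vowel → -gib → *wurugib*.
Since the final sound of the plural form *wurugib* is /b/ (a consonant), it takes -nek, giving *wurugibnek*.
The final consonant of the definite form *wurugibnek* is /k/, which is velar/glottal, so the accusative suffix is -woz, giving *wurugibnekwoz*.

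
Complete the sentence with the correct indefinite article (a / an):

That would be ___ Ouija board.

The indefinite article is chosen by the initial *sound* of the following word, not its spelling.
*Ouija* begins with the sound /wiː/ (pronounced /ˈwiːdʒə/) — a consonant sound.
So the article is *a*: That would be a Ouija board.

a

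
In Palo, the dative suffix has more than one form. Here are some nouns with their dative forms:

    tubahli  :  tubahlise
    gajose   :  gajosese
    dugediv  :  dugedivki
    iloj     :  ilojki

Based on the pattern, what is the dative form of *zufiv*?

zufivki

The pattern is consonant vs. vowel: -ki when the stem ends in a consonant (*dugediv*, *iloj*); -se when the stem ends in a vowel (*tubahli*, *gajose*).
*zufiv* — final sound /v/ (a consonant) → -ki → *zufivki*.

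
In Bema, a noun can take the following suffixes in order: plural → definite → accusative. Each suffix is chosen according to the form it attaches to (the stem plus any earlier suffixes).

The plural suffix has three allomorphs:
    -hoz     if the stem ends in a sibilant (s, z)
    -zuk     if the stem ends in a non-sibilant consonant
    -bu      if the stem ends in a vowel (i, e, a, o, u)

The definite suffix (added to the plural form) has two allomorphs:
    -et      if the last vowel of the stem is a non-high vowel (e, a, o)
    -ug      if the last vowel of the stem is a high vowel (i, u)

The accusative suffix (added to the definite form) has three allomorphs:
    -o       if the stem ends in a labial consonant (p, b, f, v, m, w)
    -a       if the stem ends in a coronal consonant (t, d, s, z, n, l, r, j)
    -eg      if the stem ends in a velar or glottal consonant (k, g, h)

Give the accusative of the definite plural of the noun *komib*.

The final sound of *komib* is /b/, which is a non-sibilant consonant, so the plural suffix is -zuk, giving *komibzuk*.
The plural form *komibzuk*: last vowel = /u/, a high vowel → -ug → *komibzukug*.
The definite form *komibzukug* — final consonant /g/ (velar/glottal) → -eg → *komibzukugeg*.

komibzukugeg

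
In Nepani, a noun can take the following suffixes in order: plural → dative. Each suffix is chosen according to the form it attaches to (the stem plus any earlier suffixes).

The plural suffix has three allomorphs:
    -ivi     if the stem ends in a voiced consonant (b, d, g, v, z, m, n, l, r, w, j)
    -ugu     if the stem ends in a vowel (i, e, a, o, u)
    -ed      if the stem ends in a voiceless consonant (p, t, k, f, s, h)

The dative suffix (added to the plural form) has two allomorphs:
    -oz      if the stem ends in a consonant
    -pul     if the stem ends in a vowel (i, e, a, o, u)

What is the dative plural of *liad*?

*liad*: final sound = /d/, a voiced consonant → -ivi → *liadivi*.
The plural form *liadivi*: final sound = /i/, a vowel → -pul → *liadivipul*.

liadivipul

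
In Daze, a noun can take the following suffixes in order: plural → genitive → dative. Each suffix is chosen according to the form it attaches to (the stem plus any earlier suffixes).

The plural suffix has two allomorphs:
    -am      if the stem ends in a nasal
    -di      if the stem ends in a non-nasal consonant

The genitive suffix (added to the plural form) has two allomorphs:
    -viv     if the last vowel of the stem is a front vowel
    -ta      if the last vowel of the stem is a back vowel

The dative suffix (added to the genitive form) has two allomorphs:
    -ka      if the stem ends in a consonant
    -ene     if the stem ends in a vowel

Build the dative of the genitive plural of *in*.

inamtaene

*in*: final consonant = /n/, a nasal → -am → *inam*.
The last vowel of the plural form *inam* is /a/, which is a back vowel, so the genitive suffix is -ta, giving *inamta*.
Since the final sound of the genitive form *inamta* is /a/ (a vowel), it takes -ene, giving *inamtaene*.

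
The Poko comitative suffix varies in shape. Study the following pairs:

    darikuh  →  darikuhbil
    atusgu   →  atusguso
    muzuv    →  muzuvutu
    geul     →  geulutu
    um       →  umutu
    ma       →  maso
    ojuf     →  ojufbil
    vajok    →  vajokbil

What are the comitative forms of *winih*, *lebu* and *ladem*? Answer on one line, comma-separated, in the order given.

Looking at the final sound of each stem: -bil when the stem ends in a voiceless consonant (*darikuh*, *ojuf*, *vajok*); -utu when the stem ends in a voiced consonant (*muzuv*, *geul*, *um*); -so when the stem ends in a vowel (*atusgu*, *ma*).
*winih* — final sound /h/ (a voiceless consonant) → -bil → *winihbil*.
The final sound of *lebu* is /u/, which is a vowel, so the suffix is -so, giving *lebuso*.
*ladem* — final sound /m/ (a voiced consonant) → -utu → *lademutu*.

winihbil, lebuso, lademutu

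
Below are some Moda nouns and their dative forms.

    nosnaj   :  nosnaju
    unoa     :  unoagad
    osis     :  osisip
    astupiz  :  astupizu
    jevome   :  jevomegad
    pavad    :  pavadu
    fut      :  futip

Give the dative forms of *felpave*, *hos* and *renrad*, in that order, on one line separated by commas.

felpavegad, hosip, renradu

The alternation tracks the final sound of the stem — -ip when the stem ends in a voiceless consonant (*osis*, *fut*); -u when the stem ends in a voiced consonant (*nosnaj*, *astupiz*, *pavad*); -gad when the stem ends in a vowel (*unoa*, *jevome*).
*felpave* — final sound /e/ (a vowel) → -gad → *felpavegad*.
The final sound of *hos* is /s/, which is a voiceless consonant, so the suffix is -ip, giving *hosip*.
Since the final sound of *renrad* is /d/ (a voiced consonant), it takes -u, giving *renradu*.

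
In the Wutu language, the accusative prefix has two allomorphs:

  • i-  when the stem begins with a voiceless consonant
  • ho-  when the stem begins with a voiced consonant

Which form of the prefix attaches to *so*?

i-

*so*: first consonant = /s/, voiceless → i-.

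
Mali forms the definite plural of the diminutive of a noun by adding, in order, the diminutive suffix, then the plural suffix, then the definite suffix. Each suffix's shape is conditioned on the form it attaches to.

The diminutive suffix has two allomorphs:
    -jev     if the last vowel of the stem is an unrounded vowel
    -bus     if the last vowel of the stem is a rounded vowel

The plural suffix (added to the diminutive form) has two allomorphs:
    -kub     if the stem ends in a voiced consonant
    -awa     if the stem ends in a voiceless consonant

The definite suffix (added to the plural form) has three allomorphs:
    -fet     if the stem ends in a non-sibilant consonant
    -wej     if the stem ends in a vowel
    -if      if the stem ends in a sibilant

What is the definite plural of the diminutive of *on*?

onbusawawej

Since the last vowel of *on* is /o/ (a rounded vowel), it takes -bus, giving *onbus*.
Since the final consonant of the diminutive form *onbus* is /s/ (voiceless), it takes -awa, giving *onbusawa*.
Since the final sound of the plural form *onbusawa* is /a/ (a vowel), it takes -wej, giving *onbusawawej*.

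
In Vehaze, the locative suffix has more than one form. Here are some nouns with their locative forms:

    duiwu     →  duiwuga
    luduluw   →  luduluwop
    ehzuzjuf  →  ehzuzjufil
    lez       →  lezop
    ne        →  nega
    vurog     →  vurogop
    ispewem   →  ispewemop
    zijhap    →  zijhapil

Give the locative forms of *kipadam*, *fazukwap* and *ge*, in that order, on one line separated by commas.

Looking at the final sound of each stem: -il when the stem ends in a voiceless consonant (*ehzuzjuf*, *zijhap*); -op when the stem ends in a voiced consonant (*luduluw*, *lez*, *vurog*, *ispewem*); -ga when the stem ends in a vowel (*duiwu*, *ne*).
*kipadam* — final sound /m/ (a voiced consonant) → -op → *kipadamop*.
Since the final sound of *fazukwap* is /p/ (a voiceless consonant), it takes -il, giving *fazukwapil*.
*ge* — final sound /e/ (a vowel) → -ga → *gega*.

kipadamop, fazukwapil, gega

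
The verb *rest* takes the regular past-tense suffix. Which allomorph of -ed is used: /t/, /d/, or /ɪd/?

The stem *rest* ends in /t/ or /d/.
The -ed suffix is realized as /ɪd/ after /t, d/; as /t/ after other voiceless consonants; and as /d/ after other voiced sounds.
So -ed on *rest* is pronounced /ɪd/.

/ɪd/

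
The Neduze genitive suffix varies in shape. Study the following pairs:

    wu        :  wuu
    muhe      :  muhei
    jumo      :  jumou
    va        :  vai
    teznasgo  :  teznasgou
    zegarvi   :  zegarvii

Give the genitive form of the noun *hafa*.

hafai

The pattern is rounding harmony: -u when the last vowel of the stem is a rounded vowel (*wu*, *jumo*, *teznasgo*); -i when the last vowel of the stem is an unrounded vowel (*muhe*, *va*, *zegarvi*).
Since the last vowel of *hafa* is /a/ (an unrounded vowel), it takes -i, giving *hafai*.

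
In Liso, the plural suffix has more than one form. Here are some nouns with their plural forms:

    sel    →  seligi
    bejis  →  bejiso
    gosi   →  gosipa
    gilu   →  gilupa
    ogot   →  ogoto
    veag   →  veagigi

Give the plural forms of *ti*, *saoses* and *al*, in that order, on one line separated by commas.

tipa, saoseso, aligi

The suffix is conditioned by the final sound: -o when the stem ends in a voiceless consonant (*bejis*, *ogot*); -igi when the stem ends in a voiced consonant (*sel*, *veag*); -pa when the stem ends in a vowel (*gosi*, *gilu*).
The final sound of *ti* is /i/, which is a vowel, so the suffix is -pa, giving *tipa*.
*saoses* — final sound /s/ (a voiceless consonant) → -o → *saoseso*.
Since the final sound of *al* is /l/ (a voiced consonant), it takes -igi, giving *aligi*.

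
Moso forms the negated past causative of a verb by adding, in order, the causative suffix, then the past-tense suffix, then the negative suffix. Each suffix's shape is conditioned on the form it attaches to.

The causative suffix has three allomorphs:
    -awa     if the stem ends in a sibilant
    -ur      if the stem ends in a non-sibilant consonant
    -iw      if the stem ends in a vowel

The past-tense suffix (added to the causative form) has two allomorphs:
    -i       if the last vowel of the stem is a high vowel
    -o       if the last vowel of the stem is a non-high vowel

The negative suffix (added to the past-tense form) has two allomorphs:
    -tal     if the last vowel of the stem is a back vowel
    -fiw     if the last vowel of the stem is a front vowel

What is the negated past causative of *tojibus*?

tojibusawaotal

*tojibus* — final sound /s/ (a sibilant) → -awa → *tojibusawa*.
Since the last vowel of the causative form *tojibusawa* is /a/ (a non-high vowel), it takes -o, giving *tojibusawao*.
The past-tense form *tojibusawao*: last vowel = /o/, a back vowel → -tal → *tojibusawaotal*.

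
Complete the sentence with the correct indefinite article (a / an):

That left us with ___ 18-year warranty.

an

The indefinite article is chosen by the initial *sound* of the following word, not its spelling.
The number *18* is spoken "eighteen", beginning with /ˌeɪˈtiːn/ — a vowel sound.
So the article is *an*: That left us with an 18-year warranty.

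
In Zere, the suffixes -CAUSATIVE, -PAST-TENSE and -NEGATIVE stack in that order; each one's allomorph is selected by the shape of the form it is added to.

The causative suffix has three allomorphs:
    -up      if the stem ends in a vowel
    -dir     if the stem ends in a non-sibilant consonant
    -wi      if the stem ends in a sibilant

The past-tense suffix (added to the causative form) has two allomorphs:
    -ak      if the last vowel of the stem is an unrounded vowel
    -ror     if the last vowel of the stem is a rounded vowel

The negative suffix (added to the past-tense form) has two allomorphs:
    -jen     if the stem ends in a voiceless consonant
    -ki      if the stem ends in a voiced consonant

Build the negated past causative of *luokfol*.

*luokfol*: final sound = /l/, a non-sibilant consonant → -dir → *luokfoldir*.
The last vowel of the causative form *luokfoldir* is /i/, which is an unrounded vowel, so the past-tense suffix is -ak, giving *luokfoldirak*.
Since the final consonant of the past-tense form *luokfoldirak* is /k/ (voiceless), it takes -jen, giving *luokfoldirakjen*.

luokfoldirakjen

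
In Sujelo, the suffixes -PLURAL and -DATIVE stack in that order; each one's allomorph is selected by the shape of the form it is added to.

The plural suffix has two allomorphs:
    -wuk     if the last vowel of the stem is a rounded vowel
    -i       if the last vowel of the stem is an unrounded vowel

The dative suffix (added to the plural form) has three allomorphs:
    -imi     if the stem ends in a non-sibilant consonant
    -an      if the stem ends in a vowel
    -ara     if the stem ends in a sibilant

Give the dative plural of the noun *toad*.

toadian

The last vowel of *toad* is /a/, which is an unrounded vowel, so the plural suffix is -i, giving *toadi*.
The final sound of the plural form *toadi* is /i/, which is a vowel, so the dative suffix is -an, giving *toadian*.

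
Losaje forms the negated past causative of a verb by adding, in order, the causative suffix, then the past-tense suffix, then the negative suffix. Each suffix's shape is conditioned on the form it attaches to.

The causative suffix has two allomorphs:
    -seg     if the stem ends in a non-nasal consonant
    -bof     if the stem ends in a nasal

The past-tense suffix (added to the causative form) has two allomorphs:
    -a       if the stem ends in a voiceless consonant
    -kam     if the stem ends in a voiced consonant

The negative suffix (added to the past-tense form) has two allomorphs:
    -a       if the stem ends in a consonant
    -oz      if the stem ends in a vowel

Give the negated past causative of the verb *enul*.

enulsegkama

*enul* — final consonant /l/ (non-nasal) → -seg → *enulseg*.
The final consonant of the causative form *enulseg* is /g/, which is voiced, so the past-tense suffix is -kam, giving *enulsegkam*.
The final sound of the past-tense form *enulsegkam* is /m/, which is a consonant, so the negative suffix is -a, giving *enulsegkama*.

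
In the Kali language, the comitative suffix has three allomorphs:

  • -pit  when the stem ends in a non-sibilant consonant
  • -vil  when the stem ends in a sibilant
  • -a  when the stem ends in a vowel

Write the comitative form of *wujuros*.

The final sound of *wujuros* is /s/, which is a sibilant, so the suffix is -vil, giving *wujurosvil*.

wujurosvil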